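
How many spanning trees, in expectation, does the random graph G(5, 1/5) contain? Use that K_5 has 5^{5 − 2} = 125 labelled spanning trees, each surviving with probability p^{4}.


K_5 has 5^{5 − 2} = 125 labelled spanning trees.
For each such spanning tree H, let X_H = 1 if all 4 edges of H are present in G. Then P[X_H = 1] = p^{4} = (1/5)^{4} = 1/625.
Summing the indicators: E[X] = Σ_H E[X_H] = 125 · p^{4} = 125 · 1/625 = 1/5.
Numerically: E[X] ≈ 0.2.

E[X] = 125 · (1/5)^{4} = 1/5 ≈ 0.2.


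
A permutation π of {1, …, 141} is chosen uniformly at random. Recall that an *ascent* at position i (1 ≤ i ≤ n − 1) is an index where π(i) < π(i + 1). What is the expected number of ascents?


Write X = Σ X_I over i = 1, …, 140, with X_I the indicator of one ascent.
There are 140 indicators.
For each fixed i, the pair (π(i), π(i+1)) is a uniformly random ordered pair of distinct values from {1, …, 141}; by symmetry P[π(i) < π(i+1)] = 1/2.
By linearity: E[X] = 140 · (1/2) = (141 − 1) · (1/2) = 70 ≈ 70.00000.

E[X] = 70 = 70.00000.


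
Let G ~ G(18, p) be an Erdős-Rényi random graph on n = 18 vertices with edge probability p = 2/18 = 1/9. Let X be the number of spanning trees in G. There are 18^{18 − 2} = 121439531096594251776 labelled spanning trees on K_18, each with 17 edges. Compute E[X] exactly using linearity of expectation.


K_18 has 18^{18 − 2} = 121439531096594251776 labelled spanning trees.
For each such spanning tree H, let X_H = 1 if all 17 edges of H are present in G. Then P[X_H = 1] = p^{17} = (1/9)^{17} = 1/16677181699666569.
By linearity: E[X] = Σ_H E[X_H] = 121439531096594251776 · p^{17} = 121439531096594251776 · 1/16677181699666569 = 65536/9.
Numerically: E[X] ≈ 7281.8.

E[X] = 121439531096594251776 · (1/9)^{17} = 65536/9 ≈ 7281.8.


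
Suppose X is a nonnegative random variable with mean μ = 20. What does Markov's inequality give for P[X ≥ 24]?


μ = E[X] = 20, a = 24.
Markov: P[X ≥ 24] ≤ μ/a = (20)/24 = 5/6.
Numerically: ≈ 0.83333.
(Since a = 24 > μ = 20.00000, the bound 5/6 is < 1 and informative.)

P[X ≥ 24] ≤ 5/6 ≈ 0.83333.


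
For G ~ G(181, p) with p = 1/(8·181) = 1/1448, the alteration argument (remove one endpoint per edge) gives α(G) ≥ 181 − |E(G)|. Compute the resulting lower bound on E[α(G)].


E[|E(G)|] = C(181, 2)·p = 16290 · (1/1448) = 45/4.
E[α(G)] ≥ n − E[|E(G)|] = 181 − 45/4 = 679/4.
Numerically: ≈ 169.7500.
(This is only a lower bound; the true E[α(G)] may be larger.)

E[α(G)] ≥ 679/4 ≈ 169.7500.


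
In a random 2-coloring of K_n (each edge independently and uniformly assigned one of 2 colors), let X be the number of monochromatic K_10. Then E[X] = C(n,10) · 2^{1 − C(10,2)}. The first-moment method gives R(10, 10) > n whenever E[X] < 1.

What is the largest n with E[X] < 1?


We need C(n, 10) · 2^{1 − 45} < 1, i.e. C(n, 10) < 2^{45 − 1} = 17592186044416.
Check values of n near the boundary:
  n = 97: C(97, 10) = 12576469727536; 12576469727536 < 17592186044416? YES
  n = 98: C(98, 10) = 14005614014756; 14005614014756 < 17592186044416? YES
  n = 99: C(99, 10) = 15579278510796; 15579278510796 < 17592186044416? YES
  n = 100: C(100, 10) = 17310309456440; 17310309456440 < 17592186044416? YES
  n = 101: C(101, 10) = 19212541264840; 19212541264840 < 17592186044416? NO
  n = 102: C(102, 10) = 21300860967540; 21300860967540 < 17592186044416? NO
The largest n with C(n, 10) < 17592186044416 is n = 100 (where E[X] = 2163788682055/2199023255552 ≈ 0.98398). Hence R(10, 10) > 100, i.e. R(10, 10) ≥ 101.

Largest n = 100; hence R(10, 10) > 100.


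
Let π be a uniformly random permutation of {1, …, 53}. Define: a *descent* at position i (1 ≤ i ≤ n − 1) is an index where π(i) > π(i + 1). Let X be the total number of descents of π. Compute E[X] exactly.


Write X = Σ X_I over i = 1, …, 52, with X_I the indicator of one descent.
There are 52 indicators.
For each fixed i, the pair (π(i), π(i+1)) is a uniformly random ordered pair of distinct values from {1, …, 53}; by symmetry P[π(i) > π(i+1)] = 1/2.
By linearity: E[X] = 52 · (1/2) = (53 − 1) · (1/2) = 26 ≈ 26.000.

E[X] = 26 = 26.000.


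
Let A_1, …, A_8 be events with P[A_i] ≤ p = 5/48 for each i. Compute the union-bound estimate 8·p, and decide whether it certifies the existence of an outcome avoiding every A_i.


Union bound: P[∪_{i=1}^{8} A_i] ≤ Σ_i P[A_i] ≤ 8·p = 8·(5/48) = 5/6.
Numerically: 5/6 ≈ 0.833.
Is 5/6 < 1? YES.
Since P[∪ A_i] ≤ 5/6 < 1, the complement has P[∩ A_i^c] ≥ 1 − 5/6 = 1/6 > 0, so some outcome avoids every A_i.

8·p = 5/6 ≈ 0.833; existence CERTIFIED by the union bound.


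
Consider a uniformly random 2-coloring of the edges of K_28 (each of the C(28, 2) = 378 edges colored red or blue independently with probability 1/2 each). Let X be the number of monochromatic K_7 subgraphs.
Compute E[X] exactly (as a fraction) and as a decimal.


Let X = Σ_S X_S over the C(28, 7) = 1184040 subsets S of size 7, where X_S = 1 if the K_7 on S is monochromatic.
For a fixed S, the K_7 on S has C(7, 2) = 21 edges. P[all 21 edges red] = (1/2)^21, and likewise for blue, so P[monochromatic] = 2·(1/2)^21 = 2^{1 − 21} = 1/1048576.
By linearity of expectation: E[X] = C(28, 7) · 2^{1 − 21} = 1184040 · 1/1048576 = 148005/131072.
Numerically: E[X] ≈ 1.129.

E[X] = C(28,7)·2^(1−C(7,2)) = 148005/131072 ≈ 1.129.


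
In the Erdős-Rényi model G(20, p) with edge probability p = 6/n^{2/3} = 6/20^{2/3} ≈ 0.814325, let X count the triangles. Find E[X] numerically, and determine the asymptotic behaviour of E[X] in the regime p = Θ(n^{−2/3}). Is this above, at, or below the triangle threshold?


Number of potential triangles: C(20, 3) = 1140.
Each occurs with probability p³ ≈ (0.814325)³ ≈ 5.40000000e-01.
By linearity: E[X] = C(20, 3)·p³ ≈ 1140 · 5.40000000e-01 ≈ 615.600000.
Since α = 2/3 < 1, p = c/n^{2/3} ≫ 1/n is above the triangle threshold p ~ 1/n. Asymptotically E[X] ~ (c³/6)·n^{3(1−α)} = (6³/6)·n^{1} → ∞; triangles are abundant w.h.p.

E[X] ≈ 615.600000; in regime p = Θ(1/n^{2/3}) E[X] diverges (above the triangle threshold p ~ 1/n).


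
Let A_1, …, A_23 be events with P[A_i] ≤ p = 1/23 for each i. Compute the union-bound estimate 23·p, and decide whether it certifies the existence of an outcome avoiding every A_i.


Union bound: P[∪_{i=1}^{23} A_i] ≤ Σ_i P[A_i] ≤ 23·p = 23·(1/23) = 1.
Numerically: 1 ≈ 1.0000000.
Is 1 < 1? NO.
Since the bound 1 is ≥ 1, the union bound is uninformative here; it does NOT by itself certify existence.

23·p = 1 ≈ 1.0000000; existence NOT certified by the union bound.


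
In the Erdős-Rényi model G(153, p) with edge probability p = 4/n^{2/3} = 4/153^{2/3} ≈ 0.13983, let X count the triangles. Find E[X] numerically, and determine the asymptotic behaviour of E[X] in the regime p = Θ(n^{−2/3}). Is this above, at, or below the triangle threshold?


Number of potential triangles: C(153, 3) = 585276.
Each occurs with probability p³ ≈ (0.13983)³ ≈ 2.7339912e-03.
By linearity: E[X] = C(153, 3)·p³ ≈ 585276 · 2.7339912e-03 ≈ 1600.13943.
Since α = 2/3 < 1, p = c/n^{2/3} ≫ 1/n is above the triangle threshold p ~ 1/n. Asymptotically E[X] ~ (c³/6)·n^{3(1−α)} = (4³/6)·n^{1} → ∞; triangles are abundant w.h.p.

E[X] ≈ 1600.13943; in regime p = Θ(1/n^{2/3}) E[X] diverges (above the triangle threshold p ~ 1/n).


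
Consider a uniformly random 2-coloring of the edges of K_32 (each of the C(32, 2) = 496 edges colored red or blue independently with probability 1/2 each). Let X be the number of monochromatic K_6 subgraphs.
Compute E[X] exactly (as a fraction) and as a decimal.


Let X = Σ_S X_S over the C(32, 6) = 906192 subsets S of size 6, where X_S = 1 if the K_6 on S is monochromatic.
For a fixed S, the K_6 on S has C(6, 2) = 15 edges. P[all 15 edges red] = (1/2)^15, and likewise for blue, so P[monochromatic] = 2·(1/2)^15 = 2^{1 − 15} = 1/16384.
By linearity: E[X] = C(32, 6) · 2^{1 − 15} = 906192 · 1/16384 = 56637/1024.
Numerically: E[X] ≈ 55.310.

E[X] = C(32,6)·2^(1−C(6,2)) = 56637/1024 ≈ 55.310.


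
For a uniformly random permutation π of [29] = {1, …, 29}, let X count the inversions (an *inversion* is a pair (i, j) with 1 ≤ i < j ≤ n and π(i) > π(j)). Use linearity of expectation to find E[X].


Write X = Σ X_I over the C(29, 2) = 406 pairs i < j, with X_I the indicator of one inversion.
There are 406 indicators.
For each fixed pair i < j, the values π(i) and π(j) are two distinct elements of {1, …, 29} in uniformly random order; by symmetry P[π(i) > π(j)] = 1/2.
By linearity: E[X] = 406 · (1/2) = C(29, 2) · (1/2) = 406/2 = 203 ≈ 203.0000.

E[X] = 203 = 203.0000.


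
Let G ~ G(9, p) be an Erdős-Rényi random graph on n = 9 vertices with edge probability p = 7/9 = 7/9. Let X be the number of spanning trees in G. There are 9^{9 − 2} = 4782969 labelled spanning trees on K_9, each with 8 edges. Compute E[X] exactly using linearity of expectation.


K_9 has 9^{9 − 2} = 4782969 labelled spanning trees.
For each such spanning tree H, let X_H = 1 if all 8 edges of H are present in G. Then P[X_H = 1] = p^{8} = (7/9)^{8} = 5764801/43046721.
By linearity: E[X] = Σ_H E[X_H] = 4782969 · p^{8} = 4782969 · 5764801/43046721 = 5764801/9.
Numerically: E[X] ≈ 640533.

E[X] = 4782969 · (7/9)^{8} = 5764801/9 ≈ 640533.


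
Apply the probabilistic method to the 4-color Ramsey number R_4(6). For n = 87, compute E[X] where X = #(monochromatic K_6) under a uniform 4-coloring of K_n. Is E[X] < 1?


E[X] = C(87, 6) · 4^{1 − 15} = 504981379 · 4^{−14} = 504981379/268435456.
As a reduced fraction: E[X] = 504981379/268435456 ≈ 1.88120.
Is E[X] < 1? NO.
Since E[X] ≥ 1, the first-moment bound is inconclusive at n = 87; it does NOT by itself certify R_4(6) > 87.

E[X] = 504981379/268435456 ≈ 1.88120; E[X] ≥ 1; first-moment method inconclusive here.


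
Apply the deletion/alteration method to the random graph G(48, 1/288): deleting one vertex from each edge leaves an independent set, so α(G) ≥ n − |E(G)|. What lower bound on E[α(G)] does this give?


E[|E(G)|] = C(48, 2)·p = 1128 · (1/288) = 47/12.
E[α(G)] ≥ n − E[|E(G)|] = 48 − 47/12 = 529/12.
Numerically: ≈ 44.0833.
(This is only a lower bound; the true E[α(G)] may be larger.)

E[α(G)] ≥ 529/12 ≈ 44.0833.


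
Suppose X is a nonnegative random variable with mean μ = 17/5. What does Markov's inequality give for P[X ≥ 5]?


μ = E[X] = 17/5, a = 5.
Markov: P[X ≥ 5] ≤ μ/a = (17/5)/5 = 17/25.
Numerically: ≈ 0.68000.
(Since a = 5 > μ = 3.40000, the bound 17/25 is < 1 and informative.)

P[X ≥ 5] ≤ 17/25 ≈ 0.68000.


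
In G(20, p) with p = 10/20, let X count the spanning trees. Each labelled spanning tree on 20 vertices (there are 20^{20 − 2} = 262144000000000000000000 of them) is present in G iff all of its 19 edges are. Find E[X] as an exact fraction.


K_20 has 20^{20 − 2} = 262144000000000000000000 labelled spanning trees.
For each such spanning tree H, let X_H = 1 if all 19 edges of H are present in G. Then P[X_H = 1] = p^{19} = (1/2)^{19} = 1/524288.
Summing the indicators: E[X] = Σ_H E[X_H] = 262144000000000000000000 · p^{19} = 262144000000000000000000 · 1/524288 = 500000000000000000.
Numerically: E[X] ≈ 5e+17.

E[X] = 262144000000000000000000 · (1/2)^{19} = 500000000000000000 ≈ 5e+17.


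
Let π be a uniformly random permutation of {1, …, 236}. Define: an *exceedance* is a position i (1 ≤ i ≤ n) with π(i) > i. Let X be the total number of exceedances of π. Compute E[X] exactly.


Write X = Σ_{i=1}^{236} X_i, where X_i = 1_{π(i) > i}.
For each fixed i, π(i) is uniform over {1, …, 236} (marginal of a uniform permutation), so P[π(i) > i] = (n − i)/n. Summing: Σ_{i=1}^{236} (n − i)/n = (0 + 1 + … + 235)/236 = 236(236 − 1)/(2·236) = (236 − 1)/2.
Hence E[X] = Σ_{i=1}^{236} (236 − i)/236 = 235/2 ≈ 117.500000.

E[X] = 235/2 = 117.500000.


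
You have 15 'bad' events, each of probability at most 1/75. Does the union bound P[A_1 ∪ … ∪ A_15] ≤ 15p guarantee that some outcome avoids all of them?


Union bound: P[∪_{i=1}^{15} A_i] ≤ Σ_i P[A_i] ≤ 15·p = 15·(1/75) = 1/5.
Numerically: 1/5 ≈ 0.200.
Is 1/5 < 1? YES.
Since P[∪ A_i] ≤ 1/5 < 1, the complement has P[∩ A_i^c] ≥ 1 − 1/5 = 4/5 > 0, so some outcome avoids every A_i.

15·p = 1/5 ≈ 0.200; existence CERTIFIED by the union bound.


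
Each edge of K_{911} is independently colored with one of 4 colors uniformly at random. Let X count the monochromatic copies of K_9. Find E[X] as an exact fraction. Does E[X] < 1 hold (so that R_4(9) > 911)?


E[X] = C(911, 9) · 4^{1 − 36} = 1144686900492291197405 · 4^{−35} = 1144686900492291197405/1180591620717411303424.
As a reduced fraction: E[X] = 1144686900492291197405/1180591620717411303424 ≈ 0.970.
Is E[X] < 1? YES.
Since E[X] < 1, there exists a 4-coloring of K_{911} with no monochromatic K_9; hence R_4(9) > 911.

E[X] = 1144686900492291197405/1180591620717411303424 ≈ 0.970; E[X] < 1, so R_4(9) > 911.


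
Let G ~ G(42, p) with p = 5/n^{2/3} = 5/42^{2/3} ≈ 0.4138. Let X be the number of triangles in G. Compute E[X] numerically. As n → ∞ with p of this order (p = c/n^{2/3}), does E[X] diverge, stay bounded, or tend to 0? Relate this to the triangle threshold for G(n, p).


Number of potential triangles: C(42, 3) = 11480.
Each occurs with probability p³ ≈ (0.4138)³ ≈ 7.086168e-02.
By linearity: E[X] = C(42, 3)·p³ ≈ 11480 · 7.086168e-02 ≈ 813.4921.
Since α = 2/3 < 1, p = c/n^{2/3} ≫ 1/n is above the triangle threshold p ~ 1/n. Asymptotically E[X] ~ (c³/6)·n^{3(1−α)} = (5³/6)·n^{1} → ∞; triangles are abundant w.h.p.

E[X] ≈ 813.4921; in regime p = Θ(1/n^{2/3}) E[X] diverges (above the triangle threshold p ~ 1/n).


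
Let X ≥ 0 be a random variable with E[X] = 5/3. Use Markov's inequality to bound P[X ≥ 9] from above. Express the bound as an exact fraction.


μ = E[X] = 5/3, a = 9.
Markov: P[X ≥ 9] ≤ μ/a = (5/3)/9 = 5/27.
Numerically: ≈ 0.18519.
(Since a = 9 > μ = 1.66667, the bound 5/27 is < 1 and informative.)

P[X ≥ 9] ≤ 5/27 ≈ 0.18519.


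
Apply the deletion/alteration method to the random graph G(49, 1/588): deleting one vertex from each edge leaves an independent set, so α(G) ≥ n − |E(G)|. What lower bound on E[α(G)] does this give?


E[|E(G)|] = C(49, 2)·p = 1176 · (1/588) = 2.
E[α(G)] ≥ n − E[|E(G)|] = 49 − 2 = 47.
Numerically: ≈ 47.0000.
(This is only a lower bound; the true E[α(G)] may be larger.)

E[α(G)] ≥ 47 ≈ 47.0000.


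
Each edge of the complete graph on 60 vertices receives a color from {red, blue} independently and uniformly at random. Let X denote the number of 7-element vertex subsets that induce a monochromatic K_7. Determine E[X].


Let X = Σ_S X_S over the C(60, 7) = 386206920 subsets S of size 7, where X_S = 1 if the K_7 on S is monochromatic.
For a fixed S, the K_7 on S has C(7, 2) = 21 edges. P[all 21 edges red] = (1/2)^21, and likewise for blue, so P[monochromatic] = 2·(1/2)^21 = 2^{1 − 21} = 1/1048576.
By linearity: E[X] = C(60, 7) · 2^{1 − 21} = 386206920 · 1/1048576 = 48275865/131072.
Numerically: E[X] ≈ 368.315620.

E[X] = C(60,7)·2^(1−C(7,2)) = 48275865/131072 ≈ 368.315620.


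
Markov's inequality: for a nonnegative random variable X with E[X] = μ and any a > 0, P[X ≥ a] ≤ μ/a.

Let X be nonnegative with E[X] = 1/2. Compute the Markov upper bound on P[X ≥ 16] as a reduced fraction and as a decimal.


μ = E[X] = 1/2, a = 16.
Markov: P[X ≥ 16] ≤ μ/a = (1/2)/16 = 1/32.
Numerically: ≈ 0.0312.
(Since a = 16 > μ = 0.5000, the bound 1/32 is < 1 and informative.)

P[X ≥ 16] ≤ 1/32 ≈ 0.0312.


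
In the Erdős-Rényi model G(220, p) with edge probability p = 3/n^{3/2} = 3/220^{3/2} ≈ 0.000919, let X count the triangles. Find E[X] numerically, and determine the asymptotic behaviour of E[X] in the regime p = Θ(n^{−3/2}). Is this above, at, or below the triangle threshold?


Number of potential triangles: C(220, 3) = 1750540.
Each occurs with probability p³ ≈ (0.000919)³ ≈ 7.77073e-10.
By linearity: E[X] = C(220, 3)·p³ ≈ 1750540 · 7.77073e-10 ≈ 0.001.
Since α = 3/2 > 1, p = c/n^{3/2} = o(1/n) is below the triangle threshold p ~ 1/n. Asymptotically E[X] ~ (c³/6)·n^{3(1−α)} = (3³/6)·n^{-1.5} → 0, so by Markov's inequality G has no triangles w.h.p.

E[X] ≈ 0.001; in regime p = Θ(1/n^{3/2}) E[X] tends to 0 (below the triangle threshold p ~ 1/n).


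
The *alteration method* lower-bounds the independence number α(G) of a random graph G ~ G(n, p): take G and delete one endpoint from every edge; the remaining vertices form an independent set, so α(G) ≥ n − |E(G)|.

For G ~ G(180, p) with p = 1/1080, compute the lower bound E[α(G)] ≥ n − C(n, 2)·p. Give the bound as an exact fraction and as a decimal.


E[|E(G)|] = C(180, 2)·p = 16110 · (1/1080) = 179/12.
E[α(G)] ≥ n − E[|E(G)|] = 180 − 179/12 = 1981/12.
Numerically: ≈ 165.0833.
(This is only a lower bound; the true E[α(G)] may be larger.)

E[α(G)] ≥ 1981/12 ≈ 165.0833.


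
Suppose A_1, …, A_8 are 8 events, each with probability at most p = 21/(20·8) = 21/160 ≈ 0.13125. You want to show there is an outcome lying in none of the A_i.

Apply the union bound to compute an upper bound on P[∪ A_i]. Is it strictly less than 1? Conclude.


Union bound: P[∪_{i=1}^{8} A_i] ≤ Σ_i P[A_i] ≤ 8·p = 8·(21/160) = 21/20.
Numerically: 21/20 ≈ 1.05000.
Is 21/20 < 1? NO.
Since the bound 21/20 is ≥ 1, the union bound is uninformative here; it does NOT by itself certify existence.

8·p = 21/20 ≈ 1.05000; existence NOT certified by the union bound.


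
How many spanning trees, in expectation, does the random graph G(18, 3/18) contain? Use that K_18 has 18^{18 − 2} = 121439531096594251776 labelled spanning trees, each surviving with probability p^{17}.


K_18 has 18^{18 − 2} = 121439531096594251776 labelled spanning trees.
For each such spanning tree H, let X_H = 1 if all 17 edges of H are present in G. Then P[X_H = 1] = p^{17} = (1/6)^{17} = 1/16926659444736.
Summing the indicators: E[X] = Σ_H E[X_H] = 121439531096594251776 · p^{17} = 121439531096594251776 · 1/16926659444736 = 14348907/2.
Numerically: E[X] ≈ 7.174e+06.

E[X] = 121439531096594251776 · (1/6)^{17} = 14348907/2 ≈ 7.174e+06.


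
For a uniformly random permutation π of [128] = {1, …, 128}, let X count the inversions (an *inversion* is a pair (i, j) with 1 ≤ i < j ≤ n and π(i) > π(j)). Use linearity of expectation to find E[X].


Write X = Σ X_I over the C(128, 2) = 8128 pairs i < j, with X_I the indicator of one inversion.
There are 8128 indicators.
For each fixed pair i < j, the values π(i) and π(j) are two distinct elements of {1, …, 128} in uniformly random order; by symmetry P[π(i) > π(j)] = 1/2.
By linearity: E[X] = 8128 · (1/2) = C(128, 2) · (1/2) = 8128/2 = 4064 ≈ 4064.000000.

E[X] = 4064 = 4064.000000.


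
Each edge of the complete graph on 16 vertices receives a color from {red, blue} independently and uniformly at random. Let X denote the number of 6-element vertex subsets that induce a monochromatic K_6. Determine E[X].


Let X = Σ_S X_S over the C(16, 6) = 8008 subsets S of size 6, where X_S = 1 if the K_6 on S is monochromatic.
For a fixed S, the K_6 on S has C(6, 2) = 15 edges. P[all 15 edges red] = (1/2)^15, and likewise for blue, so P[monochromatic] = 2·(1/2)^15 = 2^{1 − 15} = 1/16384.
By linearity of expectation: E[X] = C(16, 6) · 2^{1 − 15} = 8008 · 1/16384 = 1001/2048.
Numerically: E[X] ≈ 0.488770.

E[X] = C(16,6)·2^(1−C(6,2)) = 1001/2048 ≈ 0.488770.


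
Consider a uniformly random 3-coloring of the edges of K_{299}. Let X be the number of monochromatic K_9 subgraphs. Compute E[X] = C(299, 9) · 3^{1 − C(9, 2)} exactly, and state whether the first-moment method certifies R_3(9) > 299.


E[X] = C(299, 9) · 3^{1 − 36} = 46610674441390059 · 3^{−35} = 46610674441390059/50031545098999707.
As a reduced fraction: E[X] = 15536891480463353/16677181699666569 ≈ 0.9316257.
Is E[X] < 1? YES.
Since E[X] < 1, there exists a 3-coloring of K_{299} with no monochromatic K_9; hence R_3(9) > 299.

E[X] = 15536891480463353/16677181699666569 ≈ 0.9316257; E[X] < 1, so R_3(9) > 299.


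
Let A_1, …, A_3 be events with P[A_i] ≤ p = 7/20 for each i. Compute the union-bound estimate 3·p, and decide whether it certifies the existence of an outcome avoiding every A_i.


Union bound: P[∪_{i=1}^{3} A_i] ≤ Σ_i P[A_i] ≤ 3·p = 3·(7/20) = 21/20.
Numerically: 21/20 ≈ 1.050000.
Is 21/20 < 1? NO.
Since the bound 21/20 is ≥ 1, the union bound is uninformative here; it does NOT by itself certify existence.

3·p = 21/20 ≈ 1.050000; existence NOT certified by the union bound.


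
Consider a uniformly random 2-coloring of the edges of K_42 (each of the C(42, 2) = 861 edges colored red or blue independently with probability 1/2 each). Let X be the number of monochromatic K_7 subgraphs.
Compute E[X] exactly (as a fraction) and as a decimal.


Let X = Σ_S X_S over the C(42, 7) = 26978328 subsets S of size 7, where X_S = 1 if the K_7 on S is monochromatic.
For a fixed S, the K_7 on S has C(7, 2) = 21 edges. P[all 21 edges red] = (1/2)^21, and likewise for blue, so P[monochromatic] = 2·(1/2)^21 = 2^{1 − 21} = 1/1048576.
Summing: E[X] = C(42, 7) · 2^{1 − 21} = 26978328 · 1/1048576 = 3372291/131072.
Numerically: E[X] ≈ 25.72854.

E[X] = C(42,7)·2^(1−C(7,2)) = 3372291/131072 ≈ 25.72854.


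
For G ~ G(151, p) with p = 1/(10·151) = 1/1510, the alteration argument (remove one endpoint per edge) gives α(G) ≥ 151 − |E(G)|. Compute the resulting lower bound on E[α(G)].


E[|E(G)|] = C(151, 2)·p = 11325 · (1/1510) = 15/2.
E[α(G)] ≥ n − E[|E(G)|] = 151 − 15/2 = 287/2.
Numerically: ≈ 143.500000.
(This is only a lower bound; the true E[α(G)] may be larger.)

E[α(G)] ≥ 287/2 ≈ 143.500000.


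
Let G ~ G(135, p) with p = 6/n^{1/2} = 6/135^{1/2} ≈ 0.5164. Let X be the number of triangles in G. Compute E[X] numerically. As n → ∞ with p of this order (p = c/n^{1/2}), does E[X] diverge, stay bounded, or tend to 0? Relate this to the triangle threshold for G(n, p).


Number of potential triangles: C(135, 3) = 400995.
Each occurs with probability p³ ≈ (0.5164)³ ≈ 1.3770607e-01.
By linearity: E[X] = C(135, 3)·p³ ≈ 400995 · 1.3770607e-01 ≈ 55219.44736.
Since α = 1/2 < 1, p = c/n^{1/2} ≫ 1/n is above the triangle threshold p ~ 1/n. Asymptotically E[X] ~ (c³/6)·n^{3(1−α)} = (6³/6)·n^{1.5} → ∞; triangles are abundant w.h.p.

E[X] ≈ 55219.44736; in regime p = Θ(1/n^{1/2}) E[X] diverges (above the triangle threshold p ~ 1/n).


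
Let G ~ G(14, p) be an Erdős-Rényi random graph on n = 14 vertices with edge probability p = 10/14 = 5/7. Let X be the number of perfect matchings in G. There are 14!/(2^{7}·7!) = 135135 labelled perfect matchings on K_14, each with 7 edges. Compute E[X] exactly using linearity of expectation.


K_14 has 14!/(2^{7}·7!) = 135135 labelled perfect matchings.
For each such perfect matching H, let X_H = 1 if all 7 edges of H are present in G. Then P[X_H = 1] = p^{7} = (5/7)^{7} = 78125/823543.
By linearity of expectation: E[X] = Σ_H E[X_H] = 135135 · p^{7} = 135135 · 78125/823543 = 1508203125/117649.
Numerically: E[X] ≈ 12820.

E[X] = 135135 · (5/7)^{7} = 1508203125/117649 ≈ 12820.


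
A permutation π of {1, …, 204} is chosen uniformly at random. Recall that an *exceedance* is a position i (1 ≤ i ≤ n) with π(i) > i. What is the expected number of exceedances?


Write X = Σ_{i=1}^{204} X_i, where X_i = 1_{π(i) > i}.
For each fixed i, π(i) is uniform over {1, …, 204} (marginal of a uniform permutation), so P[π(i) > i] = (n − i)/n. Summing: Σ_{i=1}^{204} (n − i)/n = (0 + 1 + … + 203)/204 = 204(204 − 1)/(2·204) = (204 − 1)/2.
Hence E[X] = Σ_{i=1}^{204} (204 − i)/204 = 203/2 ≈ 101.500000.

E[X] = 203/2 = 101.500000.


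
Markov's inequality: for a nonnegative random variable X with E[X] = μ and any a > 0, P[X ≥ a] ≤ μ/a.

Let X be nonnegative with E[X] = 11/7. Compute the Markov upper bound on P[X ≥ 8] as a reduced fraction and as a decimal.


μ = E[X] = 11/7, a = 8.
Markov: P[X ≥ 8] ≤ μ/a = (11/7)/8 = 11/56.
Numerically: ≈ 0.196.
(Since a = 8 > μ = 1.571, the bound 11/56 is < 1 and informative.)

P[X ≥ 8] ≤ 11/56 ≈ 0.196.


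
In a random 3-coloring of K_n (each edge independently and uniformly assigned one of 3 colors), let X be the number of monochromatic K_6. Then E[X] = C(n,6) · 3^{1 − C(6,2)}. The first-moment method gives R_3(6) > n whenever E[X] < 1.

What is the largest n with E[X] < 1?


We need C(n, 6) · 3^{1 − 15} < 1, i.e. C(n, 6) < 3^{15 − 1} = 4782969.
Check values of n near the boundary:
  n = 35: C(35, 6) = 1623160; 1623160 < 4782969? YES
  n = 36: C(36, 6) = 1947792; 1947792 < 4782969? YES
  n = 37: C(37, 6) = 2324784; 2324784 < 4782969? YES
  n = 38: C(38, 6) = 2760681; 2760681 < 4782969? YES
  n = 39: C(39, 6) = 3262623; 3262623 < 4782969? YES
  n = 40: C(40, 6) = 3838380; 3838380 < 4782969? YES
  n = 41: C(41, 6) = 4496388; 4496388 < 4782969? YES
  n = 42: C(42, 6) = 5245786; 5245786 < 4782969? NO
  n = 43: C(43, 6) = 6096454; 6096454 < 4782969? NO
  n = 44: C(44, 6) = 7059052; 7059052 < 4782969? NO
The largest n with C(n, 6) < 4782969 is n = 41 (where E[X] = 1498796/1594323 ≈ 0.9401). Hence R_3(6) > 41, i.e. R_3(6) ≥ 42.

Largest n = 41; hence R_3(6) > 41.


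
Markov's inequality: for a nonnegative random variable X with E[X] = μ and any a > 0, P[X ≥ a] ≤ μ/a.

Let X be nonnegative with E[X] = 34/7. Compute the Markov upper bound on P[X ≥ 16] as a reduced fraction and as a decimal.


μ = E[X] = 34/7, a = 16.
Markov: P[X ≥ 16] ≤ μ/a = (34/7)/16 = 17/56.
Numerically: ≈ 0.30357.
(Since a = 16 > μ = 4.85714, the bound 17/56 is < 1 and informative.)

P[X ≥ 16] ≤ 17/56 ≈ 0.30357.


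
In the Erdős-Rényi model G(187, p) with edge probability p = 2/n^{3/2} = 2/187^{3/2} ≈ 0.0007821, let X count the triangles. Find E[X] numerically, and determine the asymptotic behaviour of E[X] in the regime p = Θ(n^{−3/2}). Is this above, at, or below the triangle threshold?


Number of potential triangles: C(187, 3) = 1072445.
Each occurs with probability p³ ≈ (0.0007821)³ ≈ 4.784128e-10.
By linearity: E[X] = C(187, 3)·p³ ≈ 1072445 · 4.784128e-10 ≈ 0.0005.
Since α = 3/2 > 1, p = c/n^{3/2} = o(1/n) is below the triangle threshold p ~ 1/n. Asymptotically E[X] ~ (c³/6)·n^{3(1−α)} = (2³/6)·n^{-1.5} → 0, so by Markov's inequality G has no triangles w.h.p.

E[X] ≈ 0.0005; in regime p = Θ(1/n^{3/2}) E[X] tends to 0 (below the triangle threshold p ~ 1/n).


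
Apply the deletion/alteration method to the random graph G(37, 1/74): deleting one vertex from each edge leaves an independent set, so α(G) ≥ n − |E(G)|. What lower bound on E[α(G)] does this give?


E[|E(G)|] = C(37, 2)·p = 666 · (1/74) = 9.
E[α(G)] ≥ n − E[|E(G)|] = 37 − 9 = 28.
Numerically: ≈ 28.000.
(This is only a lower bound; the true E[α(G)] may be larger.)

E[α(G)] ≥ 28 ≈ 28.000.


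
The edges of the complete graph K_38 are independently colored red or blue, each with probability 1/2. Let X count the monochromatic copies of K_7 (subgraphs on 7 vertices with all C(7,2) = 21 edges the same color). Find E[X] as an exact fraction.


Let X = Σ_S X_S over the C(38, 7) = 12620256 subsets S of size 7, where X_S = 1 if the K_7 on S is monochromatic.
For a fixed S, the K_7 on S has C(7, 2) = 21 edges. P[all 21 edges red] = (1/2)^21, and likewise for blue, so P[monochromatic] = 2·(1/2)^21 = 2^{1 − 21} = 1/1048576.
By linearity of expectation: E[X] = C(38, 7) · 2^{1 − 21} = 12620256 · 1/1048576 = 394383/32768.
Numerically: E[X] ≈ 12.03561.

E[X] = C(38,7)·2^(1−C(7,2)) = 394383/32768 ≈ 12.03561.


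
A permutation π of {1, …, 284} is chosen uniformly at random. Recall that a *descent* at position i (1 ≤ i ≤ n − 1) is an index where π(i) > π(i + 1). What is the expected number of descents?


Write X = Σ X_I over i = 1, …, 283, with X_I the indicator of one descent.
There are 283 indicators.
For each fixed i, the pair (π(i), π(i+1)) is a uniformly random ordered pair of distinct values from {1, …, 284}; by symmetry P[π(i) > π(i+1)] = 1/2.
By linearity: E[X] = 283 · (1/2) = (284 − 1) · (1/2) = 283/2 ≈ 141.500.

E[X] = 283/2 = 141.500.


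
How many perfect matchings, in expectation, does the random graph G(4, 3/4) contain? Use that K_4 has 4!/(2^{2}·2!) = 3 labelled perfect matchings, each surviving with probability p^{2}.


K_4 has 4!/(2^{2}·2!) = 3 labelled perfect matchings.
For each such perfect matching H, let X_H = 1 if all 2 edges of H are present in G. Then P[X_H = 1] = p^{2} = (3/4)^{2} = 9/16.
By linearity of expectation: E[X] = Σ_H E[X_H] = 3 · p^{2} = 3 · 9/16 = 27/16.
Numerically: E[X] ≈ 1.6875.

E[X] = 3 · (3/4)^{2} = 27/16 ≈ 1.6875.


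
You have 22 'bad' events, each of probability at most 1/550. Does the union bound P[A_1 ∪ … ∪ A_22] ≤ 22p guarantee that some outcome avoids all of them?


Union bound: P[∪_{i=1}^{22} A_i] ≤ Σ_i P[A_i] ≤ 22·p = 22·(1/550) = 1/25.
Numerically: 1/25 ≈ 0.040.
Is 1/25 < 1? YES.
Since P[∪ A_i] ≤ 1/25 < 1, the complement has P[∩ A_i^c] ≥ 1 − 1/25 = 24/25 > 0, so some outcome avoids every A_i.

22·p = 1/25 ≈ 0.040; existence CERTIFIED by the union bound.


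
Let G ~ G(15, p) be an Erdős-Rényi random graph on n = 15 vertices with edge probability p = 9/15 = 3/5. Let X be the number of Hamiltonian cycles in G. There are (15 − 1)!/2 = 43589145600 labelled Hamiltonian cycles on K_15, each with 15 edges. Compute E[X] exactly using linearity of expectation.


K_15 has (15 − 1)!/2 = 43589145600 labelled Hamiltonian cycles.
For each such Hamiltonian cycle H, let X_H = 1 if all 15 edges of H are present in G. Then P[X_H = 1] = p^{15} = (3/5)^{15} = 14348907/30517578125.
By linearity: E[X] = Σ_H E[X_H] = 43589145600 · p^{15} = 43589145600 · 14348907/30517578125 = 25018263856954368/1220703125.
Numerically: E[X] ≈ 2.0495e+07.

E[X] = 43589145600 · (3/5)^{15} = 25018263856954368/1220703125 ≈ 2.0495e+07.


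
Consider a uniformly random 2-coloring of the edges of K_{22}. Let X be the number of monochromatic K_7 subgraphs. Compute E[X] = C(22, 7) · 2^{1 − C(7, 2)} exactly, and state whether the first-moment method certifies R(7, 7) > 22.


E[X] = C(22, 7) · 2^{1 − 21} = 170544 · 2^{−20} = 170544/1048576.
As a reduced fraction: E[X] = 10659/65536 ≈ 0.162643.
Is E[X] < 1? YES.
Since E[X] < 1, there exists a 2-coloring of K_{22} with no monochromatic K_7; hence R(7, 7) > 22.

E[X] = 10659/65536 ≈ 0.162643; E[X] < 1, so R(7, 7) > 22.


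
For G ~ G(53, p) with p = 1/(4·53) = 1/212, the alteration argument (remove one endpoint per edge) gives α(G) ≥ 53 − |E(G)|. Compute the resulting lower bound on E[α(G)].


E[|E(G)|] = C(53, 2)·p = 1378 · (1/212) = 13/2.
E[α(G)] ≥ n − E[|E(G)|] = 53 − 13/2 = 93/2.
Numerically: ≈ 46.500.
(This is only a lower bound; the true E[α(G)] may be larger.)

E[α(G)] ≥ 93/2 ≈ 46.500.


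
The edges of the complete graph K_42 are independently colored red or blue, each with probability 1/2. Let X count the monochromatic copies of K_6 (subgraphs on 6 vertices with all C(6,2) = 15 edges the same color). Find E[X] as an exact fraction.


Let X = Σ_S X_S over the C(42, 6) = 5245786 subsets S of size 6, where X_S = 1 if the K_6 on S is monochromatic.
For a fixed S, the K_6 on S has C(6, 2) = 15 edges. P[all 15 edges red] = (1/2)^15, and likewise for blue, so P[monochromatic] = 2·(1/2)^15 = 2^{1 − 15} = 1/16384.
By linearity of expectation: E[X] = C(42, 6) · 2^{1 − 15} = 5245786 · 1/16384 = 2622893/8192.
Numerically: E[X] ≈ 320.177.

E[X] = C(42,6)·2^(1−C(6,2)) = 2622893/8192 ≈ 320.177.


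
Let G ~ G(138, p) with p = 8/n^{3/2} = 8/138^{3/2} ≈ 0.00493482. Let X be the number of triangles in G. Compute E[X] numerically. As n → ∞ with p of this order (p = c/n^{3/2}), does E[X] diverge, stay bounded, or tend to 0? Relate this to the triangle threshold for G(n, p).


Number of potential triangles: C(138, 3) = 428536.
Each occurs with probability p³ ≈ (0.00493482)³ ≈ 1.20174984e-07.
By linearity: E[X] = C(138, 3)·p³ ≈ 428536 · 1.20174984e-07 ≈ 0.051499.
Since α = 3/2 > 1, p = c/n^{3/2} = o(1/n) is below the triangle threshold p ~ 1/n. Asymptotically E[X] ~ (c³/6)·n^{3(1−α)} = (8³/6)·n^{-1.5} → 0, so by Markov's inequality G has no triangles w.h.p.

E[X] ≈ 0.051499; in regime p = Θ(1/n^{3/2}) E[X] tends to 0 (below the triangle threshold p ~ 1/n).


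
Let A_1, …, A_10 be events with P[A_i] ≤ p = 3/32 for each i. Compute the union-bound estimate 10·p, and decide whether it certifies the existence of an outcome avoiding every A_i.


Union bound: P[∪_{i=1}^{10} A_i] ≤ Σ_i P[A_i] ≤ 10·p = 10·(3/32) = 15/16.
Numerically: 15/16 ≈ 0.937500.
Is 15/16 < 1? YES.
Since P[∪ A_i] ≤ 15/16 < 1, the complement has P[∩ A_i^c] ≥ 1 − 15/16 = 1/16 > 0, so some outcome avoids every A_i.

10·p = 15/16 ≈ 0.937500; existence CERTIFIED by the union bound.


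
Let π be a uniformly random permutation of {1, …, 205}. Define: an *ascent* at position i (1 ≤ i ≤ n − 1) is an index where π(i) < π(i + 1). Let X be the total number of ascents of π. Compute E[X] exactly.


Write X = Σ X_I over i = 1, …, 204, with X_I the indicator of one ascent.
There are 204 indicators.
For each fixed i, the pair (π(i), π(i+1)) is a uniformly random ordered pair of distinct values from {1, …, 205}; by symmetry P[π(i) < π(i+1)] = 1/2.
By linearity: E[X] = 204 · (1/2) = (205 − 1) · (1/2) = 102 ≈ 102.00000.

E[X] = 102 = 102.00000.


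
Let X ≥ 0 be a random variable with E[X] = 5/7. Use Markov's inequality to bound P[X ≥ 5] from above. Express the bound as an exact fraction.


μ = E[X] = 5/7, a = 5.
Markov: P[X ≥ 5] ≤ μ/a = (5/7)/5 = 1/7.
Numerically: ≈ 0.142857.
(Since a = 5 > μ = 0.714286, the bound 1/7 is < 1 and informative.)

P[X ≥ 5] ≤ 1/7 ≈ 0.142857.


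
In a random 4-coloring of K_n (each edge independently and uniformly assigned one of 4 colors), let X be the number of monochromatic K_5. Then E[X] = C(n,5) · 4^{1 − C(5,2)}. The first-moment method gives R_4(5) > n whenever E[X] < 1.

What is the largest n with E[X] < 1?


We need C(n, 5) · 4^{1 − 10} < 1, i.e. C(n, 5) < 4^{10 − 1} = 262144.
Check values of n near the boundary:
  n = 29: C(29, 5) = 118755; 118755 < 262144? YES
  n = 30: C(30, 5) = 142506; 142506 < 262144? YES
  n = 31: C(31, 5) = 169911; 169911 < 262144? YES
  n = 32: C(32, 5) = 201376; 201376 < 262144? YES
  n = 33: C(33, 5) = 237336; 237336 < 262144? YES
  n = 34: C(34, 5) = 278256; 278256 < 262144? NO
  n = 35: C(35, 5) = 324632; 324632 < 262144? NO
The largest n with C(n, 5) < 262144 is n = 33 (where E[X] = 29667/32768 ≈ 0.9053650). Hence R_4(5) > 33, i.e. R_4(5) ≥ 34.

Largest n = 33; hence R_4(5) > 33.


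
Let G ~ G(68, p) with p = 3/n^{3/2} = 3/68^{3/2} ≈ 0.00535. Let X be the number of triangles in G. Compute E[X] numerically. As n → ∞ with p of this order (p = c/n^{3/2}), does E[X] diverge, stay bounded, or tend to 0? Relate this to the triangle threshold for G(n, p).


Number of potential triangles: C(68, 3) = 50116.
Each occurs with probability p³ ≈ (0.00535)³ ≈ 1.53135e-07.
By linearity: E[X] = C(68, 3)·p³ ≈ 50116 · 1.53135e-07 ≈ 0.008.
Since α = 3/2 > 1, p = c/n^{3/2} = o(1/n) is below the triangle threshold p ~ 1/n. Asymptotically E[X] ~ (c³/6)·n^{3(1−α)} = (3³/6)·n^{-1.5} → 0, so by Markov's inequality G has no triangles w.h.p.

E[X] ≈ 0.008; in regime p = Θ(1/n^{3/2}) E[X] tends to 0 (below the triangle threshold p ~ 1/n).


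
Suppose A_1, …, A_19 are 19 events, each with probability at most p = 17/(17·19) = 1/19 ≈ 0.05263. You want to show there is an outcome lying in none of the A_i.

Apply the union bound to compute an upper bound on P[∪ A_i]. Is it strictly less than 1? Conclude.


Union bound: P[∪_{i=1}^{19} A_i] ≤ Σ_i P[A_i] ≤ 19·p = 19·(1/19) = 1.
Numerically: 1 ≈ 1.00000.
Is 1 < 1? NO.
Since the bound 1 is ≥ 1, the union bound is uninformative here; it does NOT by itself certify existence.

19·p = 1 ≈ 1.00000; existence NOT certified by the union bound.


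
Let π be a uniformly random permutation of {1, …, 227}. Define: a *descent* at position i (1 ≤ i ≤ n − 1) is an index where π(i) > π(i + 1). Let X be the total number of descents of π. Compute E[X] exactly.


Write X = Σ X_I over i = 1, …, 226, with X_I the indicator of one descent.
There are 226 indicators.
For each fixed i, the pair (π(i), π(i+1)) is a uniformly random ordered pair of distinct values from {1, …, 227}; by symmetry P[π(i) > π(i+1)] = 1/2.
By linearity: E[X] = 226 · (1/2) = (227 − 1) · (1/2) = 113 ≈ 113.000000.

E[X] = 113 = 113.000000.


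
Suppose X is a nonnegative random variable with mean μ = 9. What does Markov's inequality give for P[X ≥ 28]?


μ = E[X] = 9, a = 28.
Markov: P[X ≥ 28] ≤ μ/a = (9)/28 = 9/28.
Numerically: ≈ 0.321.
(Since a = 28 > μ = 9.000, the bound 9/28 is < 1 and informative.)

P[X ≥ 28] ≤ 9/28 ≈ 0.321.


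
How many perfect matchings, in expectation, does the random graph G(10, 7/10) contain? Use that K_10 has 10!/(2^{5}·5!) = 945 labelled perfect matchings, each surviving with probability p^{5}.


K_10 has 10!/(2^{5}·5!) = 945 labelled perfect matchings.
For each such perfect matching H, let X_H = 1 if all 5 edges of H are present in G. Then P[X_H = 1] = p^{5} = (7/10)^{5} = 16807/100000.
By linearity of expectation: E[X] = Σ_H E[X_H] = 945 · p^{5} = 945 · 16807/100000 = 3176523/20000.
Numerically: E[X] ≈ 158.8.

E[X] = 945 · (7/10)^{5} = 3176523/20000 ≈ 158.8.


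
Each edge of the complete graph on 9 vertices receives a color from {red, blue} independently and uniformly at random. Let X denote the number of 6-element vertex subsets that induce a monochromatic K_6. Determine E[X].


Let X = Σ_S X_S over the C(9, 6) = 84 subsets S of size 6, where X_S = 1 if the K_6 on S is monochromatic.
For a fixed S, the K_6 on S has C(6, 2) = 15 edges. P[all 15 edges red] = (1/2)^15, and likewise for blue, so P[monochromatic] = 2·(1/2)^15 = 2^{1 − 15} = 1/16384.
Summing: E[X] = C(9, 6) · 2^{1 − 15} = 84 · 1/16384 = 21/4096.
Numerically: E[X] ≈ 0.0051.

E[X] = C(9,6)·2^(1−C(6,2)) = 21/4096 ≈ 0.0051.


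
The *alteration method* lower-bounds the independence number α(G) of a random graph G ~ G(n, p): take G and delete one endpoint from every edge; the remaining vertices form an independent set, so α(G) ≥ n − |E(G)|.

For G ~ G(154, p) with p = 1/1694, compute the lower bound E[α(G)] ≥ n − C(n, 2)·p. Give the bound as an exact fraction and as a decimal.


E[|E(G)|] = C(154, 2)·p = 11781 · (1/1694) = 153/22.
E[α(G)] ≥ n − E[|E(G)|] = 154 − 153/22 = 3235/22.
Numerically: ≈ 147.0455.
(This is only a lower bound; the true E[α(G)] may be larger.)

E[α(G)] ≥ 3235/22 ≈ 147.0455.


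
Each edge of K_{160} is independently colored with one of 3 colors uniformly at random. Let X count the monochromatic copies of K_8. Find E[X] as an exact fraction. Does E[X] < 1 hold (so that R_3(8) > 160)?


E[X] = C(160, 8) · 3^{1 − 28} = 8917061687820 · 3^{−27} = 8917061687820/7625597484987.
As a reduced fraction: E[X] = 990784631980/847288609443 ≈ 1.169.
Is E[X] < 1? NO.
Since E[X] ≥ 1, the first-moment bound is inconclusive at n = 160; it does NOT by itself certify R_3(8) > 160.

E[X] = 990784631980/847288609443 ≈ 1.169; E[X] ≥ 1; first-moment method inconclusive here.


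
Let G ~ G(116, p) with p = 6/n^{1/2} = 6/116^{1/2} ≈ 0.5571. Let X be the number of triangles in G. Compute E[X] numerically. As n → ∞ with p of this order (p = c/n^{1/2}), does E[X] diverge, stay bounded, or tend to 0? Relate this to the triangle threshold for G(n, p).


Number of potential triangles: C(116, 3) = 253460.
Each occurs with probability p³ ≈ (0.5571)³ ≈ 1.728888e-01.
By linearity: E[X] = C(116, 3)·p³ ≈ 253460 · 1.728888e-01 ≈ 43820.3859.
Since α = 1/2 < 1, p = c/n^{1/2} ≫ 1/n is above the triangle threshold p ~ 1/n. Asymptotically E[X] ~ (c³/6)·n^{3(1−α)} = (6³/6)·n^{1.5} → ∞; triangles are abundant w.h.p.

E[X] ≈ 43820.3859; in regime p = Θ(1/n^{1/2}) E[X] diverges (above the triangle threshold p ~ 1/n).
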